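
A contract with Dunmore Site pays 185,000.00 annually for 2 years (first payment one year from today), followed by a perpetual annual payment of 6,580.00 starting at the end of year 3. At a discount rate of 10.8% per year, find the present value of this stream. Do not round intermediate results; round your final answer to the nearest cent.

367287.73

PV of 2-year annuity: 185,000.00 × [1 − (1+0.108)^−2] / 0.108 = 317660.20670
Perpetuity value at year 2: 6,580.00 / 0.108 = 60925.92593
PV of perpetuity: 60925.92593 / (1+0.108)^2 = 49627.52506
Total PV = 317660.20670 + 49627.52506 = 367287.73176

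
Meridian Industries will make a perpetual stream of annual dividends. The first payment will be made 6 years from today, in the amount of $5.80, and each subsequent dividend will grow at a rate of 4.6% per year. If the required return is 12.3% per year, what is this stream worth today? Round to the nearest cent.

Value at end of year 5: C₁ / (r − g) = $5.80 / (0.123 − 0.046) = $75.3247
Discount to today: PV = $75.3247 / (1 + 0.123)^5 = $75.3247 / 1.786071 = $42.17

$42.17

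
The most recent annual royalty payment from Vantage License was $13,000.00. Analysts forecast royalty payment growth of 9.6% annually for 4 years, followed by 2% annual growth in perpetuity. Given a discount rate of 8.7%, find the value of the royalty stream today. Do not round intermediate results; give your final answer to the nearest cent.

D_1 = 14248.00000
D_2 = 15615.80800
D_3 = 17114.92557
D_4 = 18757.95842
Terminal value at year 4: TV = D_4×(1+g_2)/(r−g_2) = 19133.11759/0.067 = 285568.91927
P_0 = D_1/(1+r)^1 + D_2/(1+r)^2 + D_3/(1+r)^3 + D_4/(1+r)^4 + TV/(1+r)^4
    = 13107.63569 + 13216.16258 + 13325.58803 + 13435.91948 + 204546.83390 = 257632.13968

$257632.14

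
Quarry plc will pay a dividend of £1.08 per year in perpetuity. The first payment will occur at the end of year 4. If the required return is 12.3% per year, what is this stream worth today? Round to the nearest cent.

Value at end of year 3: C / r = £1.08 / 0.123 = £8.7805
Discount to today: PV = £8.7805 / (1 + 0.123)^3 = £8.7805 / 1.416248 = £6.20

£6.20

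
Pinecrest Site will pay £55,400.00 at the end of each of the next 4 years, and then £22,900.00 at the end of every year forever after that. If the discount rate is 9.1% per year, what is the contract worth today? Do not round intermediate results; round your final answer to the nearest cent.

PV of 4-year annuity: £55,400.00 × [1 − (1+0.091)^−4] / 0.091 = 179087.23489
Perpetuity value at year 4: £22,900.00 / 0.091 = 251648.35165
PV of perpetuity: 251648.35165 / (1+0.091)^4 = 177621.31773
Total PV = 179087.23489 + 177621.31773 = 356708.55262

£356708.55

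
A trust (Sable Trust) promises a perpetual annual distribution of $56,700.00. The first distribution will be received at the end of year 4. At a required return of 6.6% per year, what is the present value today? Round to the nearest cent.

Value at end of year 3: C / r = $56,700.00 / 0.066 = $859,090.9091
Discount to today: PV = $859,090.9091 / (1 + 0.066)^3 = $859,090.9091 / 1.211355 = $709,198.01

$709198.01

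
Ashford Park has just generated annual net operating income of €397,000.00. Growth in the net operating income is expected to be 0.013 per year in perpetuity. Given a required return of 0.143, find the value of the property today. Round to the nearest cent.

€3093546.15

D₁ = D₀ × (1 + g) = €397,000.00 × 1.013 = €402,161.0000
Growing perpetuity: P = D₁ / (r − g) = €402,161.0000 / (0.143 − 0.013) = €3,093,546.15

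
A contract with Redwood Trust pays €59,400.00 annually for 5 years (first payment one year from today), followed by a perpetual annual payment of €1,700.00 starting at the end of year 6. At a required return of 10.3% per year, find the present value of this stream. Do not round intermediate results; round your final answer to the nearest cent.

PV of 5-year annuity: €59,400.00 × [1 − (1+0.103)^−5] / 0.103 = 223457.57972
Perpetuity value at year 5: €1,700.00 / 0.103 = 16504.85437
PV of perpetuity: 16504.85437 / (1+0.103)^5 = 10109.60377
Total PV = 223457.57972 + 10109.60377 = 233567.18349

€233567.18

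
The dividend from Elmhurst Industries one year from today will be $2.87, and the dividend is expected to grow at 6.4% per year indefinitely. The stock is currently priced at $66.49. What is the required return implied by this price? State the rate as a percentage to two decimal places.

P = D₁/(r − g) ⇒ r = D₁/P + g = $2.8700/$66.49 + 0.064 = 0.043164 + 0.064 = 0.107164

10.72%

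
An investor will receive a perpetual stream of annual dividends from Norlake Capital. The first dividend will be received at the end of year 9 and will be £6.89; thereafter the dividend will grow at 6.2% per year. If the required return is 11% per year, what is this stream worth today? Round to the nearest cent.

Value at end of year 8: C₁ / (r − g) = £6.89 / (0.11 − 0.062) = £143.5417
Discount to today: PV = £143.5417 / (1 + 0.11)^8 = £143.5417 / 2.304538 = £62.29

£62.29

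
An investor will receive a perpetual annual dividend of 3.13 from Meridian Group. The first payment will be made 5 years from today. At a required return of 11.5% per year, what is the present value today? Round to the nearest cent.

Value at end of year 4: C / r = 3.13 / 0.115 = 27.2174
Discount to today: PV = 27.2174 / (1 + 0.115)^4 = 27.2174 / 1.545608 = 17.61

17.61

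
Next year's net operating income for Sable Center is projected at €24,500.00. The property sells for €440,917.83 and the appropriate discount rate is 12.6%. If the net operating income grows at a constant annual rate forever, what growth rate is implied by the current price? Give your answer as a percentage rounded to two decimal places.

P = D₁/(r−g) ⇒ g = r − D₁/P = 0.126 − €24,500.00/€440,917.83 = 0.070434

7.04%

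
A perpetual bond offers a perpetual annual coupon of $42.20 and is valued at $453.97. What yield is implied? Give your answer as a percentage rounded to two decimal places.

P = C/r ⇒ r = C/P = $42.20/$453.97 = 0.092958

9.30%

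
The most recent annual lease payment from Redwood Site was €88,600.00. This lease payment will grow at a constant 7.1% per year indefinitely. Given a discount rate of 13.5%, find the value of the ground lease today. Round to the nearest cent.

€1482665.63

D₁ = D₀ × (1 + g) = €88,600.00 × 1.071 = €94,890.6000
Growing perpetuity: P = D₁ / (r − g) = €94,890.6000 / (0.135 − 0.071) = €1,482,665.63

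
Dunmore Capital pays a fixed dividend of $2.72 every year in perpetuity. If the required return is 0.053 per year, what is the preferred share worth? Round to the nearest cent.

Level perpetuity: PV = C / r = $2.72 / 0.053 = $51.32

$51.32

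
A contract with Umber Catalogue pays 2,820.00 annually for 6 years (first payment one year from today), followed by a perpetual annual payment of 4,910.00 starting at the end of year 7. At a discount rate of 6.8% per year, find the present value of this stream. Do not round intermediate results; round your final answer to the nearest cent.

62182.01

PV of 6-year annuity: 2,820.00 × [1 − (1+0.068)^−6] / 0.068 = 13525.03708
Perpetuity value at year 6: 4,910.00 / 0.068 = 72205.88235
PV of perpetuity: 72205.88235 / (1+0.068)^6 = 48656.97028
Total PV = 13525.03708 + 48656.97028 = 62182.00736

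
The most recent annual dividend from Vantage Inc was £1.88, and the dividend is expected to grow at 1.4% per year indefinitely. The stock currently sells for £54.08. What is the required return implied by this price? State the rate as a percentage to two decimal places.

4.93%

D₁ = £1.88 × 1.014 = £1.9063
P = D₁/(r − g) ⇒ r = D₁/P + g = £1.9063/£54.08 + 0.014 = 0.035250 + 0.014 = 0.049250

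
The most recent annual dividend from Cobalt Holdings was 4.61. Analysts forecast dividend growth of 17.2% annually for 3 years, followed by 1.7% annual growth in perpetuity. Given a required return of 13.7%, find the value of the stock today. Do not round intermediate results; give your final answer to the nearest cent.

D_1 = 5.40292
D_2 = 6.33222
D_3 = 7.42136
Terminal value at year 3: TV = D_3×(1+g_2)/(r−g_2) = 7.54753/0.12 = 62.89606
P_0 = D_1/(1+r)^1 + D_2/(1+r)^2 + D_3/(1+r)^3 + TV/(1+r)^3
    = 4.75191 + 4.89819 + 5.04897 + 42.78998 = 57.48904

57.49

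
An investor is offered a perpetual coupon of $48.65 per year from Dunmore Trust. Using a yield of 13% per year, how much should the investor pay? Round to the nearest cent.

$374.23

Level perpetuity: PV = C / r = $48.65 / 0.13 = $374.23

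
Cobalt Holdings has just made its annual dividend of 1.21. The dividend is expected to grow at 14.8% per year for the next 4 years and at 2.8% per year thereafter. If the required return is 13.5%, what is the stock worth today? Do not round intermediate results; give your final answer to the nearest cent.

17.15

D_1 = 1.38908
D_2 = 1.59466
D_3 = 1.83067
D_4 = 2.10161
Terminal value at year 4: TV = D_4×(1+g_2)/(r−g_2) = 2.16046/0.107 = 20.19121
P_0 = D_1/(1+r)^1 + D_2/(1+r)^2 + D_3/(1+r)^3 + D_4/(1+r)^4 + TV/(1+r)^4
    = 1.22386 + 1.23788 + 1.25206 + 1.26640 + 12.16687 = 17.14706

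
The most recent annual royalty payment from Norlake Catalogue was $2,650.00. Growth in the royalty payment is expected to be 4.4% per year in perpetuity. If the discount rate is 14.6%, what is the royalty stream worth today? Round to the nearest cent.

D₁ = D₀ × (1 + g) = $2,650.00 × 1.044 = $2,766.6000
Growing perpetuity: P = D₁ / (r − g) = $2,766.6000 / (0.146 − 0.044) = $27,123.53

$27123.53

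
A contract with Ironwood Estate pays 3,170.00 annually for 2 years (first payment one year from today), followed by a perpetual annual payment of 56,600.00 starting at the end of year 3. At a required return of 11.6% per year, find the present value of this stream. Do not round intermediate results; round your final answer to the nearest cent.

PV of 2-year annuity: 3,170.00 × [1 − (1+0.116)^−2] / 0.116 = 5385.75429
Perpetuity value at year 2: 56,600.00 / 0.116 = 487931.03448
PV of perpetuity: 487931.03448 / (1+0.116)^2 = 391768.98620
Total PV = 5385.75429 + 391768.98620 = 397154.74050

397154.74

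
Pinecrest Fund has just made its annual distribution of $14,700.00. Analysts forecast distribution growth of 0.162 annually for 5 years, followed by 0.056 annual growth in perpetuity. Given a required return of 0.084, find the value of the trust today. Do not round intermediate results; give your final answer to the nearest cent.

$875679.86

D_1 = 17081.40000
D_2 = 19848.58680
D_3 = 23064.05786
D_4 = 26800.43524
D_5 = 31142.10574
Terminal value at year 5: TV = D_5×(1+g_2)/(r−g_2) = 32886.06366/0.028 = 1174502.27375
P_0 = D_1/(1+r)^1 + D_2/(1+r)^2 + D_3/(1+r)^3 + D_4/(1+r)^4 + D_5/(1+r)^5 + TV/(1+r)^5
    = 15757.74908 + 16891.60925 + 18107.05715 + 19409.96348 + 20806.62136 + 784706.86286 = 875679.86318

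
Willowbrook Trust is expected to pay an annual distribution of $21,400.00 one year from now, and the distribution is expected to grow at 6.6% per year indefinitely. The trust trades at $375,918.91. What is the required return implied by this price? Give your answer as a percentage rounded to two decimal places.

12.29%

P = D₁/(r − g) ⇒ r = D₁/P + g = $21,400.0000/$375,918.91 + 0.066 = 0.056927 + 0.066 = 0.122927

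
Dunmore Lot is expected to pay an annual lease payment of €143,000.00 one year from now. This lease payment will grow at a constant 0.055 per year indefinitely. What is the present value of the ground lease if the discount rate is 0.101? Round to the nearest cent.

€3108695.65

Growing perpetuity: P = D₁ / (r − g) = €143,000.0000 / (0.101 − 0.055) = €3,108,695.65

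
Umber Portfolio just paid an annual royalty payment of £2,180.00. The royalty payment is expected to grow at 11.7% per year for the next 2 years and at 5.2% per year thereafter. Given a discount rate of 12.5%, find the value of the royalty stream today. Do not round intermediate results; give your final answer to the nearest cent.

£35284.28

D_1 = 2435.06000
D_2 = 2719.96202
Terminal value at year 2: TV = D_2×(1+g_2)/(r−g_2) = 2861.40005/0.073 = 39197.26089
P_0 = D_1/(1+r)^1 + D_2/(1+r)^2 + TV/(1+r)^2
    = 2164.49778 + 2149.10579 + 30970.67527 = 35284.27884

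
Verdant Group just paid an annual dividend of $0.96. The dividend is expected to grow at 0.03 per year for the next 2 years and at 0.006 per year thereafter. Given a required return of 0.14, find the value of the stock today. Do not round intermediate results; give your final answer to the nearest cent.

D_1 = 0.98880
D_2 = 1.01846
Terminal value at year 2: TV = D_2×(1+g_2)/(r−g_2) = 1.02457/0.134 = 7.64608
P_0 = D_1/(1+r)^1 + D_2/(1+r)^2 + TV/(1+r)^2
    = 0.86737 + 0.78367 + 5.88341 = 7.53445

$7.53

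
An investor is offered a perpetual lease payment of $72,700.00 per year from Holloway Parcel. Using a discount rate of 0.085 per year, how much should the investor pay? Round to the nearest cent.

$855294.12

Level perpetuity: PV = C / r = $72,700.00 / 0.085 = $855,294.12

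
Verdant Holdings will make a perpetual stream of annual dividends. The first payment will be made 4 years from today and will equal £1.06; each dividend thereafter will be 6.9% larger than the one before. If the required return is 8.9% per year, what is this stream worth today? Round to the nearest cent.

Value at end of year 3: C₁ / (r − g) = £1.06 / (0.089 − 0.069) = £53.0000
Discount to today: PV = £53.0000 / (1 + 0.089)^3 = £53.0000 / 1.291468 = £41.04

£41.04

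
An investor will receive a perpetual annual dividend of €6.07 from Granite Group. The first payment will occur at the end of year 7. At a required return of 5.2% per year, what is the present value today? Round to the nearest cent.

Value at end of year 6: C / r = €6.07 / 0.052 = €116.7308
Discount to today: PV = €116.7308 / (1 + 0.052)^6 = €116.7308 / 1.355484 = €86.12

€86.12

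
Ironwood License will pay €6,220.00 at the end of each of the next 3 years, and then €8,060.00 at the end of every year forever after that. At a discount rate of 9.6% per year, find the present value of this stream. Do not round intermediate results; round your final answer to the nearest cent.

PV of 3-year annuity: €6,220.00 × [1 − (1+0.096)^−3] / 0.096 = 15577.79990
Perpetuity value at year 3: €8,060.00 / 0.096 = 83958.33333
PV of perpetuity: 83958.33333 / (1+0.096)^3 = 63772.30967
Total PV = 15577.79990 + 63772.30967 = 79350.10957

€79350.11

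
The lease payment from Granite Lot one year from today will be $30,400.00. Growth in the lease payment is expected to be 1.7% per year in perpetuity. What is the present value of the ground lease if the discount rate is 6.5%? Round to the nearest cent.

$633333.33

Growing perpetuity: P = D₁ / (r − g) = $30,400.0000 / (0.065 − 0.017) = $633,333.33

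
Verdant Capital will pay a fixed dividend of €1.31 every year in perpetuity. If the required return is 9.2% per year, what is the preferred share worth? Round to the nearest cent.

€14.24

Level perpetuity: PV = C / r = €1.31 / 0.092 = €14.24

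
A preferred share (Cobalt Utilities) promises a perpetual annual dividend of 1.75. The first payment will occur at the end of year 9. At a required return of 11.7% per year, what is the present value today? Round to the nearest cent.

6.17

Value at end of year 8: C / r = 1.75 / 0.117 = 14.9573
Discount to today: PV = 14.9573 / (1 + 0.117)^8 = 14.9573 / 2.423402 = 6.17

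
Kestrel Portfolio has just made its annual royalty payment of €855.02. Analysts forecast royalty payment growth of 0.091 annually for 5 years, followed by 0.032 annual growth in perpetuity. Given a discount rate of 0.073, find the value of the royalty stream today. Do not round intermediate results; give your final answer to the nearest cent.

€27883.35

D_1 = 932.82682
D_2 = 1017.71406
D_3 = 1110.32604
D_4 = 1211.36571
D_5 = 1321.59999
Terminal value at year 5: TV = D_5×(1+g_2)/(r−g_2) = 1363.89119/0.041 = 33265.63876
P_0 = D_1/(1+r)^1 + D_2/(1+r)^2 + D_3/(1+r)^3 + D_4/(1+r)^4 + D_5/(1+r)^5 + TV/(1+r)^5
    = 869.36330 + 883.94721 + 898.77578 + 913.85310 + 929.18334 + 23388.22468 = 27883.34741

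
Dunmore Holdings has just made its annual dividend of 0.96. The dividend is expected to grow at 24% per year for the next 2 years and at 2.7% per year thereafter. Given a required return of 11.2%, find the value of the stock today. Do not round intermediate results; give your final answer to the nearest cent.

D_1 = 1.19040
D_2 = 1.47610
Terminal value at year 2: TV = D_2×(1+g_2)/(r−g_2) = 1.51595/0.085 = 17.83471
P_0 = D_1/(1+r)^1 + D_2/(1+r)^2 + TV/(1+r)^2
    = 1.07050 + 1.19373 + 14.42303 = 16.68726

16.69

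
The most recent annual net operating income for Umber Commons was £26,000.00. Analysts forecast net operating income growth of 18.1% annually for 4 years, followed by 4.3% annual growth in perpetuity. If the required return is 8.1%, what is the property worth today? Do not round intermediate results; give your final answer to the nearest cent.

£1147030.20

D_1 = 30706.00000
D_2 = 36263.78600
D_3 = 42827.53127
D_4 = 50579.31443
Terminal value at year 4: TV = D_4×(1+g_2)/(r−g_2) = 52754.22495/0.038 = 1388269.07751
P_0 = D_1/(1+r)^1 + D_2/(1+r)^2 + D_3/(1+r)^3 + D_4/(1+r)^4 + TV/(1+r)^4
    = 28405.18039 + 31032.85665 + 33903.61120 + 37039.93046 + 1016648.61753 = 1147030.19622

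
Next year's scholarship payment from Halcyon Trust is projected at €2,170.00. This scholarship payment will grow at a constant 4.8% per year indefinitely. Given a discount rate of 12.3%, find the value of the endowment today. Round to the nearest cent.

€28933.33

Growing perpetuity: P = D₁ / (r − g) = €2,170.0000 / (0.123 − 0.048) = €28,933.33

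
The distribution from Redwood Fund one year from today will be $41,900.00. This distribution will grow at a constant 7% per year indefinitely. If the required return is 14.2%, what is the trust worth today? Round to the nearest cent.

$581944.44

Growing perpetuity: P = D₁ / (r − g) = $41,900.0000 / (0.142 − 0.07) = $581,944.44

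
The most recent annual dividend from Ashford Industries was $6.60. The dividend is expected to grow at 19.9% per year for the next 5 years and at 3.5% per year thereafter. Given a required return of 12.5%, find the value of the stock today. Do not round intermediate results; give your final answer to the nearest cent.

D_1 = 7.91340
D_2 = 9.48817
D_3 = 11.37631
D_4 = 13.64020
D_5 = 16.35460
Terminal value at year 5: TV = D_5×(1+g_2)/(r−g_2) = 16.92701/0.09 = 188.07787
P_0 = D_1/(1+r)^1 + D_2/(1+r)^2 + D_3/(1+r)^3 + D_4/(1+r)^4 + D_5/(1+r)^5 + TV/(1+r)^5
    = 7.03413 + 7.49682 + 7.98995 + 8.51551 + 9.07564 + 104.36985 = 144.48191

$144.48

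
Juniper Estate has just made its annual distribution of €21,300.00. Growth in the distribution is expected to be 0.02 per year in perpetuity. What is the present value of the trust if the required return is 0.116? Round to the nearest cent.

D₁ = D₀ × (1 + g) = €21,300.00 × 1.02 = €21,726.0000
Growing perpetuity: P = D₁ / (r − g) = €21,726.0000 / (0.116 − 0.02) = €226,312.50

€226312.50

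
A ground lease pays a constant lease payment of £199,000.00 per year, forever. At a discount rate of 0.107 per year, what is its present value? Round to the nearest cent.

£1859813.08

Level perpetuity: PV = C / r = £199,000.00 / 0.107 = £1,859,813.08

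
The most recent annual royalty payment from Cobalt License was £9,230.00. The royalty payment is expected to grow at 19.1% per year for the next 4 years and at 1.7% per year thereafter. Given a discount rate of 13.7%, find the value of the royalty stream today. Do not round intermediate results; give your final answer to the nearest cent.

D_1 = 10992.93000
D_2 = 13092.57963
D_3 = 15593.26234
D_4 = 18571.57545
Terminal value at year 4: TV = D_4×(1+g_2)/(r−g_2) = 18887.29223/0.12 = 157394.10191
P_0 = D_1/(1+r)^1 + D_2/(1+r)^2 + D_3/(1+r)^3 + D_4/(1+r)^4 + TV/(1+r)^4
    = 9668.36412 + 10127.54764 + 10608.53934 + 11112.37499 + 94177.37801 = 135694.20409

£135694.20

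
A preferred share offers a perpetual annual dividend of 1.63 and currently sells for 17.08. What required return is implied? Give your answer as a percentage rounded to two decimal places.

9.54%

P = C/r ⇒ r = C/P = 1.63/17.08 = 0.095433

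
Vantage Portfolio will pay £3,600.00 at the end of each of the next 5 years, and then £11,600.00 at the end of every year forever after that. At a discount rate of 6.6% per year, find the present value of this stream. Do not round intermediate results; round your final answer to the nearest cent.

PV of 5-year annuity: £3,600.00 × [1 − (1+0.066)^−5] / 0.066 = 14920.15650
Perpetuity value at year 5: £11,600.00 / 0.066 = 175757.57576
PV of perpetuity: 175757.57576 / (1+0.066)^5 = 127681.51591
Total PV = 14920.15650 + 127681.51591 = 142601.67241

£142601.67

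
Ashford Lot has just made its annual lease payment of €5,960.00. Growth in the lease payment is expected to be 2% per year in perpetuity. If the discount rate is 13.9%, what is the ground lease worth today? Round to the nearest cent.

€51085.71

D₁ = D₀ × (1 + g) = €5,960.00 × 1.02 = €6,079.2000
Growing perpetuity: P = D₁ / (r − g) = €6,079.2000 / (0.139 − 0.02) = €51,085.71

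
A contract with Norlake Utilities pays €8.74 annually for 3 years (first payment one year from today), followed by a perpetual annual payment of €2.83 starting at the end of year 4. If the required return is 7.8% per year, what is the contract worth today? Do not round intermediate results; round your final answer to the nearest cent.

PV of 3-year annuity: €8.74 × [1 − (1+0.078)^−3] / 0.078 = 22.60536
Perpetuity value at year 3: €2.83 / 0.078 = 36.28205
PV of perpetuity: 36.28205 / (1+0.078)^3 = 28.96247
Total PV = 22.60536 + 28.96247 = 51.56783

€51.57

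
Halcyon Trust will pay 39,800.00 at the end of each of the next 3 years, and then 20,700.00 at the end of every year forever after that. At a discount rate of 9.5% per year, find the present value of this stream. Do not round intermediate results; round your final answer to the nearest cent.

265814.86

PV of 3-year annuity: 39,800.00 × [1 − (1+0.095)^−3] / 0.095 = 99854.49174
Perpetuity value at year 3: 20,700.00 / 0.095 = 217894.73684
PV of perpetuity: 217894.73684 / (1+0.095)^3 = 165960.36551
Total PV = 99854.49174 + 165960.36551 = 265814.85725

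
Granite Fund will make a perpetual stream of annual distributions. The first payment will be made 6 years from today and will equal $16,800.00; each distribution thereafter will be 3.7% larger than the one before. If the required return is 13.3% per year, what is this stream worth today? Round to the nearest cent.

$93732.13

Value at end of year 5: C₁ / (r − g) = $16,800.00 / (0.133 − 0.037) = $175,000.0000
Discount to today: PV = $175,000.0000 / (1 + 0.133)^5 = $175,000.0000 / 1.867022 = $93,732.13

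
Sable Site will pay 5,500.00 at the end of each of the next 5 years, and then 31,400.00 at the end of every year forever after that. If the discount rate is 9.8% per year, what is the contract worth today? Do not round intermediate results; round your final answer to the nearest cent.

221723.08

PV of 5-year annuity: 5,500.00 × [1 − (1+0.098)^−5] / 0.098 = 20956.29177
Perpetuity value at year 5: 31,400.00 / 0.098 = 320408.16327
PV of perpetuity: 320408.16327 / (1+0.098)^5 = 200766.78841
Total PV = 20956.29177 + 200766.78841 = 221723.08019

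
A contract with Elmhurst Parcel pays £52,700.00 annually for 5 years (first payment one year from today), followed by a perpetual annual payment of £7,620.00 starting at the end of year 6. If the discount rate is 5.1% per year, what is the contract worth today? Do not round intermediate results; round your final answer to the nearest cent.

PV of 5-year annuity: £52,700.00 × [1 − (1+0.051)^−5] / 0.051 = 227534.08307
Perpetuity value at year 5: £7,620.00 / 0.051 = 149411.76471
PV of perpetuity: 149411.76471 / (1+0.051)^5 = 116512.14966
Total PV = 227534.08307 + 116512.14966 = 344046.23273

£344046.23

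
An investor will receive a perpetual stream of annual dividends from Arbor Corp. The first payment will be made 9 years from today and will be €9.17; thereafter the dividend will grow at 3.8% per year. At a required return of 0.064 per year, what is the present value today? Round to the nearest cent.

€214.72

Value at end of year 8: C₁ / (r − g) = €9.17 / (0.064 − 0.038) = €352.6923
Discount to today: PV = €352.6923 / (1 + 0.064)^8 = €352.6923 / 1.642605 = €214.72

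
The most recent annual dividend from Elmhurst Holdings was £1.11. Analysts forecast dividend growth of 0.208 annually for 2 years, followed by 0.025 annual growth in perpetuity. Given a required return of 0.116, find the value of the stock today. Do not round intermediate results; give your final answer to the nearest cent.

D_1 = 1.34088
D_2 = 1.61978
Terminal value at year 2: TV = D_2×(1+g_2)/(r−g_2) = 1.66028/0.091 = 18.24481
P_0 = D_1/(1+r)^1 + D_2/(1+r)^2 + TV/(1+r)^2
    = 1.20151 + 1.30055 + 14.64910 = 17.15116

£17.15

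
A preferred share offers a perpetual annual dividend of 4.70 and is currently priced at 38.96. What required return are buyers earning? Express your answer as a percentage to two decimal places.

P = C/r ⇒ r = C/P = 4.70/38.96 = 0.120637

12.06%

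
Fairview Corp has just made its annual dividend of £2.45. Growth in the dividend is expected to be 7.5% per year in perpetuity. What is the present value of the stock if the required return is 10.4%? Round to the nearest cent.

£90.82

D₁ = D₀ × (1 + g) = £2.45 × 1.075 = £2.6338
Growing perpetuity: P = D₁ / (r − g) = £2.6338 / (0.104 − 0.075) = £90.82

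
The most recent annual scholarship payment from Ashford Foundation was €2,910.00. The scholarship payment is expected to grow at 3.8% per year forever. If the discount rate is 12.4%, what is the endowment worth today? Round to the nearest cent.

D₁ = D₀ × (1 + g) = €2,910.00 × 1.038 = €3,020.5800
Growing perpetuity: P = D₁ / (r − g) = €3,020.5800 / (0.124 − 0.038) = €35,123.02

€35123.02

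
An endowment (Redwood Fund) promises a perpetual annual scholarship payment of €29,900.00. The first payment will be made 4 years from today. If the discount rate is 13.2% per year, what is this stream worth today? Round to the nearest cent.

Value at end of year 3: C / r = €29,900.00 / 0.132 = €226,515.1515
Discount to today: PV = €226,515.1515 / (1 + 0.132)^3 = €226,515.1515 / 1.450572 = €156,155.75

€156155.75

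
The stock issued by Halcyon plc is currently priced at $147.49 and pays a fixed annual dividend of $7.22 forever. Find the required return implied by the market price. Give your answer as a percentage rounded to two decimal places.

P = C/r ⇒ r = C/P = $7.22/$147.49 = 0.048952

4.90%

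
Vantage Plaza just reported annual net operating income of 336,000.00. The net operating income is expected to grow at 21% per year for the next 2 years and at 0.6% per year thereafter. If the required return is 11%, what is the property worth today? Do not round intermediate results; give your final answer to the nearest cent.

D_1 = 406560.00000
D_2 = 491937.60000
Terminal value at year 2: TV = D_2×(1+g_2)/(r−g_2) = 494889.22560/0.104 = 4758550.24615
P_0 = D_1/(1+r)^1 + D_2/(1+r)^2 + TV/(1+r)^2
    = 366270.27027 + 399267.59192 + 3862146.12950 = 4627683.99168

4627683.99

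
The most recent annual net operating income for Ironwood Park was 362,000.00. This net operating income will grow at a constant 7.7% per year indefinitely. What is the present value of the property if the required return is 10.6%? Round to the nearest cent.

D₁ = D₀ × (1 + g) = 362,000.00 × 1.077 = 389,874.0000
Growing perpetuity: P = D₁ / (r − g) = 389,874.0000 / (0.106 − 0.077) = 13,443,931.03

13443931.03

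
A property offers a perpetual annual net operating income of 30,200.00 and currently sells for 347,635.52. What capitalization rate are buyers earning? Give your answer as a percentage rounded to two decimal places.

P = C/r ⇒ r = C/P = 30,200.00/347,635.52 = 0.086873

8.69%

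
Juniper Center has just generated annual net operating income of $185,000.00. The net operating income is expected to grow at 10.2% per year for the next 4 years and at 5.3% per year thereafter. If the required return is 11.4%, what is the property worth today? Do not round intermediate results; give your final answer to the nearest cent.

$3778414.88

D_1 = 203870.00000
D_2 = 224664.74000
D_3 = 247580.54348
D_4 = 272833.75891
Terminal value at year 4: TV = D_4×(1+g_2)/(r−g_2) = 287293.94814/0.061 = 4709736.85471
P_0 = D_1/(1+r)^1 + D_2/(1+r)^2 + D_3/(1+r)^3 + D_4/(1+r)^4 + TV/(1+r)^4
    = 183007.18133 + 181035.82929 + 179085.71263 + 177156.60262 + 3058129.55018 = 3778414.87605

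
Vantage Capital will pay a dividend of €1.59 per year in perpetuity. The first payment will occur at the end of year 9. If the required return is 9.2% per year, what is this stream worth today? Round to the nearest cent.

€8.55

Value at end of year 8: C / r = €1.59 / 0.092 = €17.2826
Discount to today: PV = €17.2826 / (1 + 0.092)^8 = €17.2826 / 2.022000 = €8.55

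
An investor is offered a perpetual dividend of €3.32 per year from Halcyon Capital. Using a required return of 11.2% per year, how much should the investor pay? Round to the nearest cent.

€29.64

Level perpetuity: PV = C / r = €3.32 / 0.112 = €29.64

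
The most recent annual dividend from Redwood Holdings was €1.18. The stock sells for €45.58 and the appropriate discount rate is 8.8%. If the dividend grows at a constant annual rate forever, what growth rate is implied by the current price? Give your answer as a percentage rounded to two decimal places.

6.05%

P = D₀(1+g)/(r−g) ⇒ P(r−g) = D₀(1+g) ⇒ g(P+D₀) = P·r − D₀
g = (P·r − D₀)/(P + D₀) = (€45.58×0.088 − €1.18) / (€45.58 + €1.18) = 0.060544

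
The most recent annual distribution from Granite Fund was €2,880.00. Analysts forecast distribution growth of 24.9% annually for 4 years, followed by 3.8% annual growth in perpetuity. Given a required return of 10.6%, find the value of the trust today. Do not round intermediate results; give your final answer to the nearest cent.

D_1 = 3597.12000
D_2 = 4492.80288
D_3 = 5611.51080
D_4 = 7008.77699
Terminal value at year 4: TV = D_4×(1+g_2)/(r−g_2) = 7275.11051/0.068 = 106986.91928
P_0 = D_1/(1+r)^1 + D_2/(1+r)^2 + D_3/(1+r)^3 + D_4/(1+r)^4 + TV/(1+r)^4
    = 3252.36890 + 3672.88314 + 4147.76767 + 4684.05228 + 71500.68034 = 87257.75232

€87257.75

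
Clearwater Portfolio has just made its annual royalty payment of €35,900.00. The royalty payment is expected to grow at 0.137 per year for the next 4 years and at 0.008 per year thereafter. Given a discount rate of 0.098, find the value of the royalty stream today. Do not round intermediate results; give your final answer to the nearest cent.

D_1 = 40818.30000
D_2 = 46410.40710
D_3 = 52768.63287
D_4 = 59997.93558
Terminal value at year 4: TV = D_4×(1+g_2)/(r−g_2) = 60477.91906/0.09 = 671976.87845
P_0 = D_1/(1+r)^1 + D_2/(1+r)^2 + D_3/(1+r)^3 + D_4/(1+r)^4 + TV/(1+r)^4
    = 37175.13661 + 38495.56496 + 39862.89377 + 41278.78891 + 462322.43574 = 619134.82000

€619134.82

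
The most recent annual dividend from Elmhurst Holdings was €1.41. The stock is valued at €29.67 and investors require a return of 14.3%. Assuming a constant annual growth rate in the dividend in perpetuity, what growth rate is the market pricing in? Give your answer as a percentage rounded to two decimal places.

9.11%

P = D₀(1+g)/(r−g) ⇒ P(r−g) = D₀(1+g) ⇒ g(P+D₀) = P·r − D₀
g = (P·r − D₀)/(P + D₀) = (€29.67×0.143 − €1.41) / (€29.67 + €1.41) = 0.091146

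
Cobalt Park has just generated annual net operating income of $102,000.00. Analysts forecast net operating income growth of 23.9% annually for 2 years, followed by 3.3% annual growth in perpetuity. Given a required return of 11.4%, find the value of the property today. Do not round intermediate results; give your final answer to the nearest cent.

D_1 = 126378.00000
D_2 = 156582.34200
Terminal value at year 2: TV = D_2×(1+g_2)/(r−g_2) = 161749.55929/0.081 = 1996908.13933
P_0 = D_1/(1+r)^1 + D_2/(1+r)^2 + TV/(1+r)^2
    = 113445.24237 + 126174.73545 + 1609117.30524 = 1848737.28306

$1848737.28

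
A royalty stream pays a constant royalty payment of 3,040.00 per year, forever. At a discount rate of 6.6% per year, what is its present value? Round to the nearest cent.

46060.61

Level perpetuity: PV = C / r = 3,040.00 / 0.066 = 46,060.61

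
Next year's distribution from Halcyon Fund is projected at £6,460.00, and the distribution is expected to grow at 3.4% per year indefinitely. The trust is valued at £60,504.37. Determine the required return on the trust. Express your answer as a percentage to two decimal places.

P = D₁/(r − g) ⇒ r = D₁/P + g = £6,460.0000/£60,504.37 + 0.034 = 0.106769 + 0.034 = 0.140769

14.08%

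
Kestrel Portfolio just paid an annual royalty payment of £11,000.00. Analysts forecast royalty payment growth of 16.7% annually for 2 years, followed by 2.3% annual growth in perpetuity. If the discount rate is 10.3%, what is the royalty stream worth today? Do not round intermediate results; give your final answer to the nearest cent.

D_1 = 12837.00000
D_2 = 14980.77900
Terminal value at year 2: TV = D_2×(1+g_2)/(r−g_2) = 15325.33692/0.08 = 191566.71146
P_0 = D_1/(1+r)^1 + D_2/(1+r)^2 + TV/(1+r)^2
    = 11638.25929 + 12313.55267 + 157459.55476 = 181411.36673

£181411.37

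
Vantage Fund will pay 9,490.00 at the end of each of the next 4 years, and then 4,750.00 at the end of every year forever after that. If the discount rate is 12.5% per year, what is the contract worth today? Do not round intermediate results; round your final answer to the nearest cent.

52246.73

PV of 4-year annuity: 9,490.00 × [1 − (1+0.125)^−4] / 0.125 = 28523.51776
Perpetuity value at year 4: 4,750.00 / 0.125 = 38000.00000
PV of perpetuity: 38000.00000 / (1+0.125)^4 = 23723.21292
Total PV = 28523.51776 + 23723.21292 = 52246.73068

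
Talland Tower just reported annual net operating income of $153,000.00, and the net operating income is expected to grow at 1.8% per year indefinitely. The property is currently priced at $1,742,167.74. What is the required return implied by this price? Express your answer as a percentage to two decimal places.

D₁ = $153,000.00 × 1.018 = $155,754.0000
P = D₁/(r − g) ⇒ r = D₁/P + g = $155,754.0000/$1,742,167.74 + 0.018 = 0.089402 + 0.018 = 0.107402

10.74%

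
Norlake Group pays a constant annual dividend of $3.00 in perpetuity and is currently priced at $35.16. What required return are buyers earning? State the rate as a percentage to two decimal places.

8.53%

P = C/r ⇒ r = C/P = $3.00/$35.16 = 0.085324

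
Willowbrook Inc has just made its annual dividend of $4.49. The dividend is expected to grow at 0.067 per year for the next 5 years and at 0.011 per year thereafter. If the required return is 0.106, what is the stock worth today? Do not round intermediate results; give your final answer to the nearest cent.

D_1 = 4.79083
D_2 = 5.11182
D_3 = 5.45431
D_4 = 5.81975
D_5 = 6.20967
Terminal value at year 5: TV = D_5×(1+g_2)/(r−g_2) = 6.27798/0.095 = 66.08395
P_0 = D_1/(1+r)^1 + D_2/(1+r)^2 + D_3/(1+r)^3 + D_4/(1+r)^4 + D_5/(1+r)^5 + TV/(1+r)^5
    = 4.33167 + 4.17893 + 4.03157 + 3.88941 + 3.75226 + 39.93193 = 60.11577

$60.12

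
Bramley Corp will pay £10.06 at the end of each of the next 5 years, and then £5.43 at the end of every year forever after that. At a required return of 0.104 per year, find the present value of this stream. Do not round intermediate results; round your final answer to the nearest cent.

£69.58

PV of 5-year annuity: £10.06 × [1 − (1+0.104)^−5] / 0.104 = 37.74880
Perpetuity value at year 5: £5.43 / 0.104 = 52.21154
PV of perpetuity: 52.21154 / (1+0.104)^5 = 31.83619
Total PV = 37.74880 + 31.83619 = 69.58499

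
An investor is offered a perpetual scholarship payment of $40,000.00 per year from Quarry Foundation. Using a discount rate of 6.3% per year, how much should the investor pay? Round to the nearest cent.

Level perpetuity: PV = C / r = $40,000.00 / 0.063 = $634,920.63

$634920.63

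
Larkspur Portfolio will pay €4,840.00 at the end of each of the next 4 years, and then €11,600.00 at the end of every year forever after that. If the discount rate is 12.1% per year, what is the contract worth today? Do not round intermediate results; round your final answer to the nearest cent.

€75378.46

PV of 4-year annuity: €4,840.00 × [1 − (1+0.121)^−4] / 0.121 = 14669.86287
Perpetuity value at year 4: €11,600.00 / 0.121 = 95867.76860
PV of perpetuity: 95867.76860 / (1+0.121)^4 = 60708.59312
Total PV = 14669.86287 + 60708.59312 = 75378.45599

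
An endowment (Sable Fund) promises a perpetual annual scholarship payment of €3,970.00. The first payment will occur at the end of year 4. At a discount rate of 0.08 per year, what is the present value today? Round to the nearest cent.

€39393.92

Value at end of year 3: C / r = €3,970.00 / 0.08 = €49,625.0000
Discount to today: PV = €49,625.0000 / (1 + 0.08)^3 = €49,625.0000 / 1.259712 = €39,393.92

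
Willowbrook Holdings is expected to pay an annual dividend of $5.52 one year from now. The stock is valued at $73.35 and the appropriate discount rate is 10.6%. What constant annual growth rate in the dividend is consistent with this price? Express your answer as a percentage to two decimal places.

3.07%

P = D₁/(r−g) ⇒ g = r − D₁/P = 0.106 − $5.52/$73.35 = 0.030744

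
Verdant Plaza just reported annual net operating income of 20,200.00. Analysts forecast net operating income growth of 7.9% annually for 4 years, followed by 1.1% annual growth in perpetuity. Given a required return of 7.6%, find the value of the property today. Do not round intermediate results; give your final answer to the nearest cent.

399071.10

D_1 = 21795.80000
D_2 = 23517.66820
D_3 = 25375.56399
D_4 = 27380.23354
Terminal value at year 4: TV = D_4×(1+g_2)/(r−g_2) = 27681.41611/0.065 = 425867.94018
P_0 = D_1/(1+r)^1 + D_2/(1+r)^2 + D_3/(1+r)^3 + D_4/(1+r)^4 + TV/(1+r)^4
    = 20256.31970 + 20312.79643 + 20369.43062 + 20426.22271 + 317706.32560 = 399071.09507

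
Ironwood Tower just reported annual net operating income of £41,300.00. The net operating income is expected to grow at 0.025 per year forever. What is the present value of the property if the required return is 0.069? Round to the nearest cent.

D₁ = D₀ × (1 + g) = £41,300.00 × 1.025 = £42,332.5000
Growing perpetuity: P = D₁ / (r − g) = £42,332.5000 / (0.069 − 0.025) = £962,102.27

£962102.27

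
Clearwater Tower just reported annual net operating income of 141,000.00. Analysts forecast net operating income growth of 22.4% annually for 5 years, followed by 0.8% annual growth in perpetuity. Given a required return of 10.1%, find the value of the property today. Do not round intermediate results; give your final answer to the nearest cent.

3574737.35

D_1 = 172584.00000
D_2 = 211242.81600
D_3 = 258561.20678
D_4 = 316478.91710
D_5 = 387370.19453
Terminal value at year 5: TV = D_5×(1+g_2)/(r−g_2) = 390469.15609/0.093 = 4198593.07625
P_0 = D_1/(1+r)^1 + D_2/(1+r)^2 + D_3/(1+r)^3 + D_4/(1+r)^4 + D_5/(1+r)^5 + TV/(1+r)^5
    = 156752.04360 + 174263.85228 + 193732.02107 + 215375.10789 + 239436.08724 + 2595178.23592 = 3574737.34800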